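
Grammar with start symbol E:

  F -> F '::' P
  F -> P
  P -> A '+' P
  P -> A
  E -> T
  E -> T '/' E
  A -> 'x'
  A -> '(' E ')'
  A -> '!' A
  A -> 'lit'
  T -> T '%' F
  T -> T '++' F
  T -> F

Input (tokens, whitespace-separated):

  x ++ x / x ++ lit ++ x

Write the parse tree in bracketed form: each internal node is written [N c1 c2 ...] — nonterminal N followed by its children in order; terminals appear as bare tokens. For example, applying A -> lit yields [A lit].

E
T / E
T ++ F / E
F ++ F / E
P ++ F / E
A ++ F / E
x ++ F / E
x ++ P / E
x ++ A / E
x ++ x / E
x ++ x / T
x ++ x / T ++ F
x ++ x / T ++ F ++ F
x ++ x / F ++ F ++ F
x ++ x / P ++ F ++ F
x ++ x / A ++ F ++ F
x ++ x / x ++ F ++ F
x ++ x / x ++ P ++ F
x ++ x / x ++ A ++ F
x ++ x / x ++ lit ++ F
x ++ x / x ++ lit ++ P
x ++ x / x ++ lit ++ A
x ++ x / x ++ lit ++ x

[E [T [T [F [P [A x]]]] ++ [F [P [A x]]]] / [E [T [T [T [F [P [A x]]]] ++ [F [P [A lit]]]] ++ [F [P [A x]]]]]]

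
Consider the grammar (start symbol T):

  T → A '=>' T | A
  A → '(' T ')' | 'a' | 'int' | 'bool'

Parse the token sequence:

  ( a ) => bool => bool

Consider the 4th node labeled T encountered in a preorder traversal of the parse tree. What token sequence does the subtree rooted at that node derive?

[T [A ( [T [A a]] )] => [T [A bool] => [T [A bool]]]]

bool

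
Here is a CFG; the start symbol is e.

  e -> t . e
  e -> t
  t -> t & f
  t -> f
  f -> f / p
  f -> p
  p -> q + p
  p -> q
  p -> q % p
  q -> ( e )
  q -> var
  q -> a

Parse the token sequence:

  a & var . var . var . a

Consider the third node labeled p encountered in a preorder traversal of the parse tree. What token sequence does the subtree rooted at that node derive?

var

[e [t [t [f [p [q a]]]] & [f [p [q var]]]] . [e [t [f [p [q var]]]] . [e [t [f [p [q var]]]] . [e [t [f [p [q a]]]]]]]]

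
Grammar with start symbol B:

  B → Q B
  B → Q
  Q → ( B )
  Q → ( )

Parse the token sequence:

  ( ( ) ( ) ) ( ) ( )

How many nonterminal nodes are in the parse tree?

10

[B [Q ( [B [Q ( )] [B [Q ( )]]] )] [B [Q ( )] [B [Q ( )]]]]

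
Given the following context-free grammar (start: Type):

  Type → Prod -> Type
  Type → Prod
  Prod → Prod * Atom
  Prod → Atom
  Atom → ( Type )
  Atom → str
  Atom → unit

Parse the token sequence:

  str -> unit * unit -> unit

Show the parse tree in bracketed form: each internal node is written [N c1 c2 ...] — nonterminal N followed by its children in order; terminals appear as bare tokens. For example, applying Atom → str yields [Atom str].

[Type [Prod [Atom str]] -> [Type [Prod [Prod [Atom unit]] * [Atom unit]] -> [Type [Prod [Atom unit]]]]]

Type
Prod -> Type
Atom -> Type
str -> Type
str -> Prod -> Type
str -> Prod * Atom -> Type
str -> Atom * Atom -> Type
str -> unit * Atom -> Type
str -> unit * unit -> Type
str -> unit * unit -> Prod
str -> unit * unit -> Atom
str -> unit * unit -> unit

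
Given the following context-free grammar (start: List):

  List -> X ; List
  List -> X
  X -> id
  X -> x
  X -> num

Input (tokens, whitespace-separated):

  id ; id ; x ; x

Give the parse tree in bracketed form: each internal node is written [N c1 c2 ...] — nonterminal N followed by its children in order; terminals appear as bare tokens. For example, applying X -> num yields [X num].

List
X ; List
id ; List
id ; X ; List
id ; id ; List
id ; id ; X ; List
id ; id ; x ; List
id ; id ; x ; X
id ; id ; x ; x

[List [X id] ; [List [X id] ; [List [X x] ; [List [X x]]]]]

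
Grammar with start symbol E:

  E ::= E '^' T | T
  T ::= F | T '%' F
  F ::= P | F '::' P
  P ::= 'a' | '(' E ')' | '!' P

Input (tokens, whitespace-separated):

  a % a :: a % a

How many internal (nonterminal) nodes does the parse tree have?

[E [T [T [T [F [P a]]] % [F [F [P a]] :: [P a]]] % [F [P a]]]]

12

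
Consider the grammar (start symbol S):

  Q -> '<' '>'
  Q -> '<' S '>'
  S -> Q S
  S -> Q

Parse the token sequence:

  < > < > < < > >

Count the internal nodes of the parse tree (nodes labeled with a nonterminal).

8

[S [Q < >] [S [Q < >] [S [Q < [S [Q < >]] >]]]]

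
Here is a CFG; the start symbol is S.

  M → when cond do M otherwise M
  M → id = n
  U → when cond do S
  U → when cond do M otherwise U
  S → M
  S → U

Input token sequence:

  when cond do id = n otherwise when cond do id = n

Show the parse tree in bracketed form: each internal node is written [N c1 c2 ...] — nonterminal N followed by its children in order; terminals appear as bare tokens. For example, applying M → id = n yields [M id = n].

S
U
when cond do M otherwise U
when cond do id = n otherwise U
when cond do id = n otherwise when cond do S
when cond do id = n otherwise when cond do M
when cond do id = n otherwise when cond do id = n

[S [U when cond do [M id = n] otherwise [U when cond do [S [M id = n]]]]]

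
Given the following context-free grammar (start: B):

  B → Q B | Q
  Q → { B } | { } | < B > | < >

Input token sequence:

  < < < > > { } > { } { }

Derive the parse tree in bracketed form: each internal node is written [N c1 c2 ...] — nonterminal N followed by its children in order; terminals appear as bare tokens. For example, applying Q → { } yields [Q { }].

[B [Q < [B [Q < [B [Q < >]] >] [B [Q { }]]] >] [B [Q { }] [B [Q { }]]]]

B
Q B
< B > B
< Q B > B
< < B > B > B
< < Q > B > B
< < < > > B > B
< < < > > Q > B
< < < > > { } > B
< < < > > { } > Q B
< < < > > { } > { } B
< < < > > { } > { } Q
< < < > > { } > { } { }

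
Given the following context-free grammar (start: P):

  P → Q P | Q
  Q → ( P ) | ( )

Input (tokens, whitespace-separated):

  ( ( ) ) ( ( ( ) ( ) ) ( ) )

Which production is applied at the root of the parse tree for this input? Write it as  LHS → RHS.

[P [Q ( [P [Q ( )]] )] [P [Q ( [P [Q ( [P [Q ( )] [P [Q ( )]]] )] [P [Q ( )]]] )]]]

P → Q P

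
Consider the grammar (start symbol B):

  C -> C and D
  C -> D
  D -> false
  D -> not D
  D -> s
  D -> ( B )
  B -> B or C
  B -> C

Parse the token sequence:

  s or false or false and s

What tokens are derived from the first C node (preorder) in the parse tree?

s

[B [B [B [C [D s]]] or [C [D false]]] or [C [C [D false]] and [D s]]]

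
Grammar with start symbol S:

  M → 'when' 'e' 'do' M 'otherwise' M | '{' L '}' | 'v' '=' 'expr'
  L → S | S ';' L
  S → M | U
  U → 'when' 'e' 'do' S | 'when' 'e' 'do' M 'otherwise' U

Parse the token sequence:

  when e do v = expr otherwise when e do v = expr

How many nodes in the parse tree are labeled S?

[S [U when e do [M v = expr] otherwise [U when e do [S [M v = expr]]]]]

2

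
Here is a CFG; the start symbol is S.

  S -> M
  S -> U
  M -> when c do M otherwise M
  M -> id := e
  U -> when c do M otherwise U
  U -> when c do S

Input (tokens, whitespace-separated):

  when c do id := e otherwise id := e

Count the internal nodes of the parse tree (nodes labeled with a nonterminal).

4

[S [M when c do [M id := e] otherwise [M id := e]]]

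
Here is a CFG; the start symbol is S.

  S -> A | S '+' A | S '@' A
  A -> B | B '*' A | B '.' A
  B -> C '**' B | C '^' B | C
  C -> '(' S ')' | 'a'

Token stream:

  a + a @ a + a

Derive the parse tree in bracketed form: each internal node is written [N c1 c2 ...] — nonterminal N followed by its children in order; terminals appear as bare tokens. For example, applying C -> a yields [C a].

S
S + A
S @ A + A
S + A @ A + A
A + A @ A + A
B + A @ A + A
C + A @ A + A
a + A @ A + A
a + B @ A + A
a + C @ A + A
a + a @ A + A
a + a @ B + A
a + a @ C + A
a + a @ a + A
a + a @ a + B
a + a @ a + C
a + a @ a + a

[S [S [S [S [A [B [C a]]]] + [A [B [C a]]]] @ [A [B [C a]]]] + [A [B [C a]]]]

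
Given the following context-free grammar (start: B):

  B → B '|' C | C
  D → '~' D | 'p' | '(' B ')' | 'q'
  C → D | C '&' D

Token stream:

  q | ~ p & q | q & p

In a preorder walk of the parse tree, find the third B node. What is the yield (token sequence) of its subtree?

[B [B [B [C [D q]]] | [C [C [D ~ [D p]]] & [D q]]] | [C [C [D q]] & [D p]]]

q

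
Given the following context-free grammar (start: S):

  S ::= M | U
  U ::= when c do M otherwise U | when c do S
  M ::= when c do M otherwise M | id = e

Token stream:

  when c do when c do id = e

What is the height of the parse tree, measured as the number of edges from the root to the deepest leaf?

[S [U when c do [S [U when c do [S [M id = e]]]]]]

6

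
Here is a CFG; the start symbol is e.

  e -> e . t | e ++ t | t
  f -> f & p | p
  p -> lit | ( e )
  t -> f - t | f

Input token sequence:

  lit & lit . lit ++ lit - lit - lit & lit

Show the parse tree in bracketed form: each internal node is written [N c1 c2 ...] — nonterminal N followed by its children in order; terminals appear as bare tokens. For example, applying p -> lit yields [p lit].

[e [e [e [t [f [f [p lit]] & [p lit]]]] . [t [f [p lit]]]] ++ [t [f [p lit]] - [t [f [p lit]] - [t [f [f [p lit]] & [p lit]]]]]]

e
e ++ t
e . t ++ t
t . t ++ t
f . t ++ t
f & p . t ++ t
p & p . t ++ t
lit & p . t ++ t
lit & lit . t ++ t
lit & lit . f ++ t
lit & lit . p ++ t
lit & lit . lit ++ t
lit & lit . lit ++ f - t
lit & lit . lit ++ p - t
lit & lit . lit ++ lit - t
lit & lit . lit ++ lit - f - t
lit & lit . lit ++ lit - p - t
lit & lit . lit ++ lit - lit - t
lit & lit . lit ++ lit - lit - f
lit & lit . lit ++ lit - lit - f & p
lit & lit . lit ++ lit - lit - p & p
lit & lit . lit ++ lit - lit - lit & p
lit & lit . lit ++ lit - lit - lit & lit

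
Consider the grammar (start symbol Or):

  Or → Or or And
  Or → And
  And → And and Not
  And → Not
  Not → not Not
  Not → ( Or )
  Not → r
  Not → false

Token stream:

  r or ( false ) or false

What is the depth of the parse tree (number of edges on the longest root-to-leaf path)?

[Or [Or [Or [And [Not r]]] or [And [Not ( [Or [And [Not false]]] )]]] or [And [Not false]]]

7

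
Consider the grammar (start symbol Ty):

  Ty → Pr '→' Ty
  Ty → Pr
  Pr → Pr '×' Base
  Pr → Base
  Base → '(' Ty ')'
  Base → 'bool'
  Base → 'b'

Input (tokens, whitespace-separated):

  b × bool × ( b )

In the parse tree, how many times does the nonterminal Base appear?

[Ty [Pr [Pr [Pr [Base b]] × [Base bool]] × [Base ( [Ty [Pr [Base b]]] )]]]

4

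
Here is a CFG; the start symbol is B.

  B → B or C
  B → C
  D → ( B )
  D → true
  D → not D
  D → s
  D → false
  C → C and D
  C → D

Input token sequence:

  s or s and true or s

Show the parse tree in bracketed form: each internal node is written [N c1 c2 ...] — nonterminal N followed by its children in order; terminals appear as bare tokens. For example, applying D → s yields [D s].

B
B or C
B or C or C
C or C or C
D or C or C
s or C or C
s or C and D or C
s or D and D or C
s or s and D or C
s or s and true or C
s or s and true or D
s or s and true or s

[B [B [B [C [D s]]] or [C [C [D s]] and [D true]]] or [C [D s]]]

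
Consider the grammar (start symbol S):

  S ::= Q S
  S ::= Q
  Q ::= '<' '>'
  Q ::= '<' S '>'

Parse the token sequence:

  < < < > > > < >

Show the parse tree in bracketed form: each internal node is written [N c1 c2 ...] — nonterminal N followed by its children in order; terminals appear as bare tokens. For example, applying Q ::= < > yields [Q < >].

S
Q S
< S > S
< Q > S
< < S > > S
< < Q > > S
< < < > > > S
< < < > > > Q
< < < > > > < >

[S [Q < [S [Q < [S [Q < >]] >]] >] [S [Q < >]]]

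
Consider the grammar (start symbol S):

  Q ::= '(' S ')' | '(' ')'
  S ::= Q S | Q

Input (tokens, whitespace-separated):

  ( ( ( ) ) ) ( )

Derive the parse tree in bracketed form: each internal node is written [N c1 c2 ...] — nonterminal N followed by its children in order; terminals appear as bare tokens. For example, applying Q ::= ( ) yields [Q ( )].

[S [Q ( [S [Q ( [S [Q ( )]] )]] )] [S [Q ( )]]]

S
Q S
( S ) S
( Q ) S
( ( S ) ) S
( ( Q ) ) S
( ( ( ) ) ) S
( ( ( ) ) ) Q
( ( ( ) ) ) ( )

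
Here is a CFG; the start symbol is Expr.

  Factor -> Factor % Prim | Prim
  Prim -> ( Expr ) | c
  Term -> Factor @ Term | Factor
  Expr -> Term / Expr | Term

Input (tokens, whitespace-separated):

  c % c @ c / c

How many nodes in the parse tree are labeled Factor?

4

[Expr [Term [Factor [Factor [Prim c]] % [Prim c]] @ [Term [Factor [Prim c]]]] / [Expr [Term [Factor [Prim c]]]]]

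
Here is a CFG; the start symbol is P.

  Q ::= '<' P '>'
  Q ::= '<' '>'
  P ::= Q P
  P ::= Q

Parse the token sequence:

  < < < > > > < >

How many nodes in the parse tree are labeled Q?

[P [Q < [P [Q < [P [Q < >]] >]] >] [P [Q < >]]]

4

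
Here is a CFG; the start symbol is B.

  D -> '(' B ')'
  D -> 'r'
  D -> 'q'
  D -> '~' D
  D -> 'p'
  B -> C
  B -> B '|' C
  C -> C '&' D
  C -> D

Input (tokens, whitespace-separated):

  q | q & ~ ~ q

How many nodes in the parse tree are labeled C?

[B [B [C [D q]]] | [C [C [D q]] & [D ~ [D ~ [D q]]]]]

3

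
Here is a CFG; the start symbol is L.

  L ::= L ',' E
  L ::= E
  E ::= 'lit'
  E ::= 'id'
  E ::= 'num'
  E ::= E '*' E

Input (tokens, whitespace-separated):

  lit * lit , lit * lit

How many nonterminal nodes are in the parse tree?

[L [L [E [E lit] * [E lit]]] , [E [E lit] * [E lit]]]

8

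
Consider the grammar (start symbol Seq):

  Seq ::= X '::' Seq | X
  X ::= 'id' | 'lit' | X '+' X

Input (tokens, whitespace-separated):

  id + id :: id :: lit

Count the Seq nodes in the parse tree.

3

[Seq [X [X id] + [X id]] :: [Seq [X id] :: [Seq [X lit]]]]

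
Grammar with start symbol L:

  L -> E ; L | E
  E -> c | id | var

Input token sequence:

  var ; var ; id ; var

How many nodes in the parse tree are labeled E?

[L [E var] ; [L [E var] ; [L [E id] ; [L [E var]]]]]

4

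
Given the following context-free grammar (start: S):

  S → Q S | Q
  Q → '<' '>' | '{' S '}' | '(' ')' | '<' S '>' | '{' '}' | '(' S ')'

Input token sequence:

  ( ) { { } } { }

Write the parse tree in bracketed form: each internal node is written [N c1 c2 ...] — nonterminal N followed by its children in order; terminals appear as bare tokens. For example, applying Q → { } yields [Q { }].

S
Q S
( ) S
( ) Q S
( ) { S } S
( ) { Q } S
( ) { { } } S
( ) { { } } Q
( ) { { } } { }

[S [Q ( )] [S [Q { [S [Q { }]] }] [S [Q { }]]]]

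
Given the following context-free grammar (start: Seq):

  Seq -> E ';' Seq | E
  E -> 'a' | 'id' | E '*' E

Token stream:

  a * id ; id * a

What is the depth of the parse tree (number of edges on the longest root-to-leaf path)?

[Seq [E [E a] * [E id]] ; [Seq [E [E id] * [E a]]]]

4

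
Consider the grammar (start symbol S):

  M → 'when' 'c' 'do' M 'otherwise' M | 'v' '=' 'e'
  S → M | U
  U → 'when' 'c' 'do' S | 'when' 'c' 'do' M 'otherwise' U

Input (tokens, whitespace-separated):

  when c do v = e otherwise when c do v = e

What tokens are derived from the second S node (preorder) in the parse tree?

v = e

[S [U when c do [M v = e] otherwise [U when c do [S [M v = e]]]]]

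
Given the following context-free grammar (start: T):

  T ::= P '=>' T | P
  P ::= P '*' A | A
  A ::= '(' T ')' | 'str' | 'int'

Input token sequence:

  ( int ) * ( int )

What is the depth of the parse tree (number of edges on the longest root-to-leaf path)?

7

[T [P [P [A ( [T [P [A int]]] )]] * [A ( [T [P [A int]]] )]]]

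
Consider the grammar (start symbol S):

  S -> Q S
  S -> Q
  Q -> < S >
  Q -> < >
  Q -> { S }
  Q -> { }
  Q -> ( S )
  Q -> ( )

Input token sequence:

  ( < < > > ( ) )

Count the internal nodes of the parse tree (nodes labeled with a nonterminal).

8

[S [Q ( [S [Q < [S [Q < >]] >] [S [Q ( )]]] )]]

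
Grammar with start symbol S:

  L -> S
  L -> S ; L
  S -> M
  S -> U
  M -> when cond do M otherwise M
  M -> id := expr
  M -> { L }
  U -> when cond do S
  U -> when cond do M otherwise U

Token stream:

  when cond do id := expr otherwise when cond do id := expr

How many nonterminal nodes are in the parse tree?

[S [U when cond do [M id := expr] otherwise [U when cond do [S [M id := expr]]]]]

6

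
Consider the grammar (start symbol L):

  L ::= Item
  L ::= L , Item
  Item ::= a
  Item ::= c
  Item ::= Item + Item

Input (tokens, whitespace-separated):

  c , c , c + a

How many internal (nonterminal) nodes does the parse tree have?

[L [L [L [Item c]] , [Item c]] , [Item [Item c] + [Item a]]]

8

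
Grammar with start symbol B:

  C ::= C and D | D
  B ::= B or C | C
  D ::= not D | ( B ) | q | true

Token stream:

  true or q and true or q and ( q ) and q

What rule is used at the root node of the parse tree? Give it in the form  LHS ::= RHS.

[B [B [B [C [D true]]] or [C [C [D q]] and [D true]]] or [C [C [C [D q]] and [D ( [B [C [D q]]] )]] and [D q]]]

B ::= B or C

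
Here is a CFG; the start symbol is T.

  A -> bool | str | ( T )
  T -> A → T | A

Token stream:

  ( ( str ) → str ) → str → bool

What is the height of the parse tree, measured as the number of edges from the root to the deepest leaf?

6

[T [A ( [T [A ( [T [A str]] )] → [T [A str]]] )] → [T [A str] → [T [A bool]]]]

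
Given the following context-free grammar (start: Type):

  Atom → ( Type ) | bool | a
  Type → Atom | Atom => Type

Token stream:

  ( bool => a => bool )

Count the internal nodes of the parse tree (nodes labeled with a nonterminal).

[Type [Atom ( [Type [Atom bool] => [Type [Atom a] => [Type [Atom bool]]]] )]]

8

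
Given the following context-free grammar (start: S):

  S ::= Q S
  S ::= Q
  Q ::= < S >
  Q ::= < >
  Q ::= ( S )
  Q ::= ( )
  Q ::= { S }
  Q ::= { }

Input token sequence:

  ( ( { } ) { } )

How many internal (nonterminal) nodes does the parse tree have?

8

[S [Q ( [S [Q ( [S [Q { }]] )] [S [Q { }]]] )]]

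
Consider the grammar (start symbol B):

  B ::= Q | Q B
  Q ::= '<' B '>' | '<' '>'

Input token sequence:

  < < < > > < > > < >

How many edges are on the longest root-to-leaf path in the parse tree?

[B [Q < [B [Q < [B [Q < >]] >] [B [Q < >]]] >] [B [Q < >]]]

6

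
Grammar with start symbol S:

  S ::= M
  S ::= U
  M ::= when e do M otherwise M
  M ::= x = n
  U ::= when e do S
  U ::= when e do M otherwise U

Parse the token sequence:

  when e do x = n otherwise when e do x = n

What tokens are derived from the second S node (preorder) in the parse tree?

x = n

[S [U when e do [M x = n] otherwise [U when e do [S [M x = n]]]]]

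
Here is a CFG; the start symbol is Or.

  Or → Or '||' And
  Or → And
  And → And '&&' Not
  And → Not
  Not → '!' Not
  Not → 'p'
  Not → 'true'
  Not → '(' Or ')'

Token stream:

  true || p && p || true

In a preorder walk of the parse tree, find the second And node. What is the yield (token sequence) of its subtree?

[Or [Or [Or [And [Not true]]] || [And [And [Not p]] && [Not p]]] || [And [Not true]]]

p && p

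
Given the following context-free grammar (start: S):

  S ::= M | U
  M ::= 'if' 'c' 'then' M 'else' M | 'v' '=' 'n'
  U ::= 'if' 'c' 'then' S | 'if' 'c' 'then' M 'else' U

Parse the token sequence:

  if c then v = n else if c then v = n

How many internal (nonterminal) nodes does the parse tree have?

6

[S [U if c then [M v = n] else [U if c then [S [M v = n]]]]]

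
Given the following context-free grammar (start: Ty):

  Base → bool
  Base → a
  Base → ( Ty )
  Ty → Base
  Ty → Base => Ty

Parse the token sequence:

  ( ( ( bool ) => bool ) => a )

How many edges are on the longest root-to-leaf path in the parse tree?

[Ty [Base ( [Ty [Base ( [Ty [Base ( [Ty [Base bool]] )] => [Ty [Base bool]]] )] => [Ty [Base a]]] )]]

8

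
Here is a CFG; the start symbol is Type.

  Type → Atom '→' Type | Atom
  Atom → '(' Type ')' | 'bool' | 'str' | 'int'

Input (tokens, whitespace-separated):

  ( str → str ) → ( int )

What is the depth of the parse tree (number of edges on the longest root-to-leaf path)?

[Type [Atom ( [Type [Atom str] → [Type [Atom str]]] )] → [Type [Atom ( [Type [Atom int]] )]]]

5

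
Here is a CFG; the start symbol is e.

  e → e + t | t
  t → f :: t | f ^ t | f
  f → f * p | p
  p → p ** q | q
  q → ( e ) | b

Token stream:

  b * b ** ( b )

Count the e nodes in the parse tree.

[e [t [f [f [p [q b]]] * [p [p [q b]] ** [q ( [e [t [f [p [q b]]]]] )]]]]]

2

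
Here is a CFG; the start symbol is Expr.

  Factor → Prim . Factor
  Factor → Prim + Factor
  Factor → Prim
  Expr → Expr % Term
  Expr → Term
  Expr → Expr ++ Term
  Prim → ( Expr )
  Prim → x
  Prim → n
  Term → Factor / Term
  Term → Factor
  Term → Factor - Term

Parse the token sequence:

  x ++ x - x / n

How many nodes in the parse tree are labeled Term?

4

[Expr [Expr [Term [Factor [Prim x]]]] ++ [Term [Factor [Prim x]] - [Term [Factor [Prim x]] / [Term [Factor [Prim n]]]]]]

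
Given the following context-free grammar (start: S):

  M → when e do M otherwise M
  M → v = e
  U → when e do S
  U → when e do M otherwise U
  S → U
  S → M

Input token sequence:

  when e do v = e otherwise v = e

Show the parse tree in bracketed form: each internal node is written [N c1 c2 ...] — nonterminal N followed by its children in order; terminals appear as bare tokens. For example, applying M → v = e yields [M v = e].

S
M
when e do M otherwise M
when e do v = e otherwise M
when e do v = e otherwise v = e

[S [M when e do [M v = e] otherwise [M v = e]]]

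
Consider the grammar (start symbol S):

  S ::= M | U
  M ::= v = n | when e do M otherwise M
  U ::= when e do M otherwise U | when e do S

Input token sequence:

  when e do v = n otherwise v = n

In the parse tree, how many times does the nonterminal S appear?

1

[S [M when e do [M v = n] otherwise [M v = n]]]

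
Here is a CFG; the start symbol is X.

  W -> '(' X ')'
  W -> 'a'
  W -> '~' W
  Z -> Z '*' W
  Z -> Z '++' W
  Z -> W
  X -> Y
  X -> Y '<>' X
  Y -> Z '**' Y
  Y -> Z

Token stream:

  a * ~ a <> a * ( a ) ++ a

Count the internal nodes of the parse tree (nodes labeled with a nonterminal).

19

[X [Y [Z [Z [W a]] * [W ~ [W a]]]] <> [X [Y [Z [Z [Z [W a]] * [W ( [X [Y [Z [W a]]]] )]] ++ [W a]]]]]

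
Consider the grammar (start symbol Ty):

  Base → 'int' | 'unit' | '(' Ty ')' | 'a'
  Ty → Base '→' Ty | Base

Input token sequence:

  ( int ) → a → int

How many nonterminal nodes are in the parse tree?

[Ty [Base ( [Ty [Base int]] )] → [Ty [Base a] → [Ty [Base int]]]]

8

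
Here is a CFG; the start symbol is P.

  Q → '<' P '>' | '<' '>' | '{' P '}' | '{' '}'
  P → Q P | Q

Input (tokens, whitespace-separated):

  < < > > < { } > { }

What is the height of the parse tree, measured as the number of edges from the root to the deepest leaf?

[P [Q < [P [Q < >]] >] [P [Q < [P [Q { }]] >] [P [Q { }]]]]

5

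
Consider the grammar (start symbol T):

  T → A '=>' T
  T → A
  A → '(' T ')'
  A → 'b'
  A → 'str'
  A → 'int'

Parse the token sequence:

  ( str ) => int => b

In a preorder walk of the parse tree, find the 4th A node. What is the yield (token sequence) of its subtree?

b

[T [A ( [T [A str]] )] => [T [A int] => [T [A b]]]]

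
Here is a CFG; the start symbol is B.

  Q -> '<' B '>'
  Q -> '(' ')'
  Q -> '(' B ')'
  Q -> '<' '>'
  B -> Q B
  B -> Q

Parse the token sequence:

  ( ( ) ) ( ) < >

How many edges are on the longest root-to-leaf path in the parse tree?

4

[B [Q ( [B [Q ( )]] )] [B [Q ( )] [B [Q < >]]]]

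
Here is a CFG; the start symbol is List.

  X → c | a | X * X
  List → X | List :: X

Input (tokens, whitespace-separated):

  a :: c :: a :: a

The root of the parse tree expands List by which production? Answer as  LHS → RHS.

List → List :: X

[List [List [List [List [X a]] :: [X c]] :: [X a]] :: [X a]]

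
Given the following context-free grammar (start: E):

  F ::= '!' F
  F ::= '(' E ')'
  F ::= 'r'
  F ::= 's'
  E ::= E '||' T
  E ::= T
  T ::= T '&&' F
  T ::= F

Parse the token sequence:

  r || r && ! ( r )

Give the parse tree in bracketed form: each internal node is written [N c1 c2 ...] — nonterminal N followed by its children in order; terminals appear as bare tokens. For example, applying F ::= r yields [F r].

E
E || T
T || T
F || T
r || T
r || T && F
r || F && F
r || r && F
r || r && ! F
r || r && ! ( E )
r || r && ! ( T )
r || r && ! ( F )
r || r && ! ( r )

[E [E [T [F r]]] || [T [T [F r]] && [F ! [F ( [E [T [F r]]] )]]]]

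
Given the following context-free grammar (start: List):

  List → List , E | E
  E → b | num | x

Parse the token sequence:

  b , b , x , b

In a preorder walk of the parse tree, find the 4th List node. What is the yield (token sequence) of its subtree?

[List [List [List [List [E b]] , [E b]] , [E x]] , [E b]]

b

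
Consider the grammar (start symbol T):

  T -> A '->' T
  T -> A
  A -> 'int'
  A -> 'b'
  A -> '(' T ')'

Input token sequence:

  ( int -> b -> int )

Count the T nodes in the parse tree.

[T [A ( [T [A int] -> [T [A b] -> [T [A int]]]] )]]

4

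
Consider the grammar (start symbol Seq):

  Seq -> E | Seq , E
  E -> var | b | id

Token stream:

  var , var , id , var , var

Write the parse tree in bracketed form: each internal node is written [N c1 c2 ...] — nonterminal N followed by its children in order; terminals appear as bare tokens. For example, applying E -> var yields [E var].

Seq
Seq , E
Seq , E , E
Seq , E , E , E
Seq , E , E , E , E
E , E , E , E , E
var , E , E , E , E
var , var , E , E , E
var , var , id , E , E
var , var , id , var , E
var , var , id , var , var

[Seq [Seq [Seq [Seq [Seq [E var]] , [E var]] , [E id]] , [E var]] , [E var]]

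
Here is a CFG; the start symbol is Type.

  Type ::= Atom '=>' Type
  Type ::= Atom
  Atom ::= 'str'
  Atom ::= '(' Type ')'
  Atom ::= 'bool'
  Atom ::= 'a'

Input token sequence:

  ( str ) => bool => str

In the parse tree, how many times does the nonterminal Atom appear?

[Type [Atom ( [Type [Atom str]] )] => [Type [Atom bool] => [Type [Atom str]]]]

4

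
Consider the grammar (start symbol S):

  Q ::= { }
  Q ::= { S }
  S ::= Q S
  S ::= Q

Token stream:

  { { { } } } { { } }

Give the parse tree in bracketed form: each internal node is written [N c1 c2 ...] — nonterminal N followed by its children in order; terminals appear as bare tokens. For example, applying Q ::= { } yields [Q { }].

[S [Q { [S [Q { [S [Q { }]] }]] }] [S [Q { [S [Q { }]] }]]]

S
Q S
{ S } S
{ Q } S
{ { S } } S
{ { Q } } S
{ { { } } } S
{ { { } } } Q
{ { { } } } { S }
{ { { } } } { Q }
{ { { } } } { { } }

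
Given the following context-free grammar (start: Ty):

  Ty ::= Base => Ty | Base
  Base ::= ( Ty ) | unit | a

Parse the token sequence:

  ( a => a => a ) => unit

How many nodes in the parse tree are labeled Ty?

[Ty [Base ( [Ty [Base a] => [Ty [Base a] => [Ty [Base a]]]] )] => [Ty [Base unit]]]

5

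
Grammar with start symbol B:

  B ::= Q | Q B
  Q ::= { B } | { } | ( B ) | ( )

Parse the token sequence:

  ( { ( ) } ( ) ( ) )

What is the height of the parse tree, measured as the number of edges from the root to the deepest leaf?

6

[B [Q ( [B [Q { [B [Q ( )]] }] [B [Q ( )] [B [Q ( )]]]] )]]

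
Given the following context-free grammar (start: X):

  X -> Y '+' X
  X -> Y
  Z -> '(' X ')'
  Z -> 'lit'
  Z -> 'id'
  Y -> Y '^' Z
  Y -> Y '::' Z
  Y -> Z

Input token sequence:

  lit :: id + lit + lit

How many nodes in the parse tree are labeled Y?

4

[X [Y [Y [Z lit]] :: [Z id]] + [X [Y [Z lit]] + [X [Y [Z lit]]]]]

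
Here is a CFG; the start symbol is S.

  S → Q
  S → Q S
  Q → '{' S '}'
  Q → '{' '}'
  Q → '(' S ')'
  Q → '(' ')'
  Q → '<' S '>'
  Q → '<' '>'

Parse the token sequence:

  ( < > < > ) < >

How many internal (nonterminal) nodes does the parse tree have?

[S [Q ( [S [Q < >] [S [Q < >]]] )] [S [Q < >]]]

8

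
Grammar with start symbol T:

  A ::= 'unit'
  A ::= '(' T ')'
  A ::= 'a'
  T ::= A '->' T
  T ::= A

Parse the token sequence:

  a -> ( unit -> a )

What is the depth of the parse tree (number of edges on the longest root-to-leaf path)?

[T [A a] -> [T [A ( [T [A unit] -> [T [A a]]] )]]]

6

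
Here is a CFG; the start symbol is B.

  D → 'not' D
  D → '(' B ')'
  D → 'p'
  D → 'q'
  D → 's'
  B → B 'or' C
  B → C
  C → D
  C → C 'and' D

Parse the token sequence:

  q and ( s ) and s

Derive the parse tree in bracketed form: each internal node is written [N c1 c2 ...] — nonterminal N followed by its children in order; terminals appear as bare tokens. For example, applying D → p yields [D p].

[B [C [C [C [D q]] and [D ( [B [C [D s]]] )]] and [D s]]]

B
C
C and D
C and D and D
D and D and D
q and D and D
q and ( B ) and D
q and ( C ) and D
q and ( D ) and D
q and ( s ) and D
q and ( s ) and s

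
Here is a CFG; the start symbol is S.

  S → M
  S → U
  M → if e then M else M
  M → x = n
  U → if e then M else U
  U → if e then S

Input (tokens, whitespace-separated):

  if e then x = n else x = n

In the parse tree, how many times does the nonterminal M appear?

3

[S [M if e then [M x = n] else [M x = n]]]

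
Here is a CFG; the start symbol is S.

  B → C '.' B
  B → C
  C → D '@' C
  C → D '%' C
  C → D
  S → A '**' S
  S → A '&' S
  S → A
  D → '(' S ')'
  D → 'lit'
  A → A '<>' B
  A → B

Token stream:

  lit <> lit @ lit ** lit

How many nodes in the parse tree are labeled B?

[S [A [A [B [C [D lit]]]] <> [B [C [D lit] @ [C [D lit]]]]] ** [S [A [B [C [D lit]]]]]]

3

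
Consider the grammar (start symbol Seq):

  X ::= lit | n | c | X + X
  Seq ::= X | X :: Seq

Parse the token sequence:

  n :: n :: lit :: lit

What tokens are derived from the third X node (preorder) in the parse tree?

[Seq [X n] :: [Seq [X n] :: [Seq [X lit] :: [Seq [X lit]]]]]

lit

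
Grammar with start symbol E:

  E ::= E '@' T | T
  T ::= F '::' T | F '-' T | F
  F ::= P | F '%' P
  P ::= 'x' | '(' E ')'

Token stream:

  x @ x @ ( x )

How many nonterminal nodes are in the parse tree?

[E [E [E [T [F [P x]]]] @ [T [F [P x]]]] @ [T [F [P ( [E [T [F [P x]]]] )]]]]

16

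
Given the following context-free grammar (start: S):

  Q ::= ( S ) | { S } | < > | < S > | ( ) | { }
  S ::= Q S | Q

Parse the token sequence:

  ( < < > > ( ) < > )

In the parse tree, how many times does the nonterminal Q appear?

[S [Q ( [S [Q < [S [Q < >]] >] [S [Q ( )] [S [Q < >]]]] )]]

5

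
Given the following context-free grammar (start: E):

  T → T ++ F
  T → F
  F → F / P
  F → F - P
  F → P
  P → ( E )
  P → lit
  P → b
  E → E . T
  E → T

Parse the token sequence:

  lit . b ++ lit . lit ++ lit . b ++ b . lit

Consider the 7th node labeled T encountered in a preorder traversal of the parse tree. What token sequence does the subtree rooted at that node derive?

[E [E [E [E [E [T [F [P lit]]]] . [T [T [F [P b]]] ++ [F [P lit]]]] . [T [T [F [P lit]]] ++ [F [P lit]]]] . [T [T [F [P b]]] ++ [F [P b]]]] . [T [F [P lit]]]]

b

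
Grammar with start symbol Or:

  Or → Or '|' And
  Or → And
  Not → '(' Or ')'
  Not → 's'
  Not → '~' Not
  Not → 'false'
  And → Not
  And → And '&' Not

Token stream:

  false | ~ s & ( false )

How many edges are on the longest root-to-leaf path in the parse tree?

6

[Or [Or [And [Not false]]] | [And [And [Not ~ [Not s]]] & [Not ( [Or [And [Not false]]] )]]]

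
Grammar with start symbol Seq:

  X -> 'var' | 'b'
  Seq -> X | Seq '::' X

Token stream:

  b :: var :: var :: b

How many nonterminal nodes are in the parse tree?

[Seq [Seq [Seq [Seq [X b]] :: [X var]] :: [X var]] :: [X b]]

8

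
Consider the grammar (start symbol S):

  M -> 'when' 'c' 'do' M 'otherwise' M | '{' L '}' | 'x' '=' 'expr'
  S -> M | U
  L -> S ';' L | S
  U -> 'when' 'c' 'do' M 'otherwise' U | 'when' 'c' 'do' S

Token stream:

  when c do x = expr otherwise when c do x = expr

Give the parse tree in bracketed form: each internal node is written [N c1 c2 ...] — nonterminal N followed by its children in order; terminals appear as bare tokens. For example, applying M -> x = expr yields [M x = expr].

[S [U when c do [M x = expr] otherwise [U when c do [S [M x = expr]]]]]

S
U
when c do M otherwise U
when c do x = expr otherwise U
when c do x = expr otherwise when c do S
when c do x = expr otherwise when c do M
when c do x = expr otherwise when c do x = expr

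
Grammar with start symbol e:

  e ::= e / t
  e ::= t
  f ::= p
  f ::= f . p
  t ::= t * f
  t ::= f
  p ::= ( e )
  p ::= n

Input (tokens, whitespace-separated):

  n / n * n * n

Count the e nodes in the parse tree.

[e [e [t [f [p n]]]] / [t [t [t [f [p n]]] * [f [p n]]] * [f [p n]]]]

2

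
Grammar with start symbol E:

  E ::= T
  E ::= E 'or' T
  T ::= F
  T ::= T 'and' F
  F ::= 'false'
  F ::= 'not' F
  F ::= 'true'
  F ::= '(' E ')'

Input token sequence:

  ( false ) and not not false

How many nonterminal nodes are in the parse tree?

[E [T [T [F ( [E [T [F false]]] )]] and [F not [F not [F false]]]]]

10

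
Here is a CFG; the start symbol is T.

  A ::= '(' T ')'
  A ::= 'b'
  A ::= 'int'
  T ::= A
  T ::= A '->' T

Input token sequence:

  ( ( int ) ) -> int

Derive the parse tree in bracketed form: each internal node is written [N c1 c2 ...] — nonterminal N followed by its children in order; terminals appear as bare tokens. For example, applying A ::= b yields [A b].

T
A -> T
( T ) -> T
( A ) -> T
( ( T ) ) -> T
( ( A ) ) -> T
( ( int ) ) -> T
( ( int ) ) -> A
( ( int ) ) -> int

[T [A ( [T [A ( [T [A int]] )]] )] -> [T [A int]]]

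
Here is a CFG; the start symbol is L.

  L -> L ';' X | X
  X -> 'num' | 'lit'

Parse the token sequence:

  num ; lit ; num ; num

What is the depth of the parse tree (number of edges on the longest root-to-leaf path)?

5

[L [L [L [L [X num]] ; [X lit]] ; [X num]] ; [X num]]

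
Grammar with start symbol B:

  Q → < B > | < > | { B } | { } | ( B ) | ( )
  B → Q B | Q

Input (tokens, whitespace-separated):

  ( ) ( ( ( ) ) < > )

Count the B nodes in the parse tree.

[B [Q ( )] [B [Q ( [B [Q ( [B [Q ( )]] )] [B [Q < >]]] )]]]

5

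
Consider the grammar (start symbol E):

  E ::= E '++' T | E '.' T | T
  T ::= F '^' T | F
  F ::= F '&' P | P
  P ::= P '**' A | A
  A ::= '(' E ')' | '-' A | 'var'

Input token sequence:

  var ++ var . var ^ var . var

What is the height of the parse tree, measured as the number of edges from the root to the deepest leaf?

8

[E [E [E [E [T [F [P [A var]]]]] ++ [T [F [P [A var]]]]] . [T [F [P [A var]]] ^ [T [F [P [A var]]]]]] . [T [F [P [A var]]]]]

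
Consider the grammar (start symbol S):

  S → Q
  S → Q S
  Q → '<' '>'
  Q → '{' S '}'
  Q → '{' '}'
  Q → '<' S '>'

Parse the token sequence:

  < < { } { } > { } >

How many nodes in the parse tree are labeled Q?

[S [Q < [S [Q < [S [Q { }] [S [Q { }]]] >] [S [Q { }]]] >]]

5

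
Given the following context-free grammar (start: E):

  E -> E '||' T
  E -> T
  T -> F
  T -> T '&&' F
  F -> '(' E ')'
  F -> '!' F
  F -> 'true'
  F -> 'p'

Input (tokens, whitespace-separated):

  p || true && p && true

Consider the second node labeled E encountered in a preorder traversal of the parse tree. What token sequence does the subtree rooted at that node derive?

[E [E [T [F p]]] || [T [T [T [F true]] && [F p]] && [F true]]]

p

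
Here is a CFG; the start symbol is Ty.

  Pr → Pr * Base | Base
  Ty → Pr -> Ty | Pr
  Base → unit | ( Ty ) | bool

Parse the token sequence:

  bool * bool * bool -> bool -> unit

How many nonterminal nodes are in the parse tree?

[Ty [Pr [Pr [Pr [Base bool]] * [Base bool]] * [Base bool]] -> [Ty [Pr [Base bool]] -> [Ty [Pr [Base unit]]]]]

13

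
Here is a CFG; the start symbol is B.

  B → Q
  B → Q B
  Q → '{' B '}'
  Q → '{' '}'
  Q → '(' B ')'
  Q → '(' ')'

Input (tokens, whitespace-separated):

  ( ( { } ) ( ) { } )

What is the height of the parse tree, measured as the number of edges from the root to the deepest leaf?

[B [Q ( [B [Q ( [B [Q { }]] )] [B [Q ( )] [B [Q { }]]]] )]]

6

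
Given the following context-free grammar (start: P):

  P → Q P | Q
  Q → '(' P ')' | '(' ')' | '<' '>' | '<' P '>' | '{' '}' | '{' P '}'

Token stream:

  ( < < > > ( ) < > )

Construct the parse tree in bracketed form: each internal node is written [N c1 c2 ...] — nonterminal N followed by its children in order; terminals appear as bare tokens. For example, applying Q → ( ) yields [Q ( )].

[P [Q ( [P [Q < [P [Q < >]] >] [P [Q ( )] [P [Q < >]]]] )]]

P
Q
( P )
( Q P )
( < P > P )
( < Q > P )
( < < > > P )
( < < > > Q P )
( < < > > ( ) P )
( < < > > ( ) Q )
( < < > > ( ) < > )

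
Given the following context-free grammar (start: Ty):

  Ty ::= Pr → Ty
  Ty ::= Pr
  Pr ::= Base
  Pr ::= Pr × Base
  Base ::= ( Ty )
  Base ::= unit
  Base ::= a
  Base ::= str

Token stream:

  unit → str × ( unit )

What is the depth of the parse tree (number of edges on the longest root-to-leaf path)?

[Ty [Pr [Base unit]] → [Ty [Pr [Pr [Base str]] × [Base ( [Ty [Pr [Base unit]]] )]]]]

7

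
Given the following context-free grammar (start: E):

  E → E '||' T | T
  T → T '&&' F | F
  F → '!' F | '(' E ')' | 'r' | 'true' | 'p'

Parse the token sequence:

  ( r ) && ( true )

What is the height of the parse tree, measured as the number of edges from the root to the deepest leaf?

[E [T [T [F ( [E [T [F r]]] )]] && [F ( [E [T [F true]]] )]]]

7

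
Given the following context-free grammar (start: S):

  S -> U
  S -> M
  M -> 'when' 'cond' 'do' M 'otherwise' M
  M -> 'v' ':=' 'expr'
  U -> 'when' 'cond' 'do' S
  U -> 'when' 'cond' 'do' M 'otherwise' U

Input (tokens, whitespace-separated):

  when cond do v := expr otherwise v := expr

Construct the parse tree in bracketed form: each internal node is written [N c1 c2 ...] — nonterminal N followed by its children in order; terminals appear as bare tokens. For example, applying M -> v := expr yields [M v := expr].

S
M
when cond do M otherwise M
when cond do v := expr otherwise M
when cond do v := expr otherwise v := expr

[S [M when cond do [M v := expr] otherwise [M v := expr]]]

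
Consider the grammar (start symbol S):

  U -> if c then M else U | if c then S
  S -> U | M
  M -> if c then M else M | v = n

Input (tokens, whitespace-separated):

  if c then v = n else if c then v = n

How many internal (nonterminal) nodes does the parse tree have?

6

[S [U if c then [M v = n] else [U if c then [S [M v = n]]]]]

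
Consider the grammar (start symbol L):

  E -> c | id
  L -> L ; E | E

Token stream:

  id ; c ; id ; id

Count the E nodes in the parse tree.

4

[L [L [L [L [E id]] ; [E c]] ; [E id]] ; [E id]]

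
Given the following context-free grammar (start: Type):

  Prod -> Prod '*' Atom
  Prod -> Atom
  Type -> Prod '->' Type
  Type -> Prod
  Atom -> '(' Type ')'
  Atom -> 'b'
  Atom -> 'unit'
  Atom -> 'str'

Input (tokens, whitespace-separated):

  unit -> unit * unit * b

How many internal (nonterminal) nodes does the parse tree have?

[Type [Prod [Atom unit]] -> [Type [Prod [Prod [Prod [Atom unit]] * [Atom unit]] * [Atom b]]]]

10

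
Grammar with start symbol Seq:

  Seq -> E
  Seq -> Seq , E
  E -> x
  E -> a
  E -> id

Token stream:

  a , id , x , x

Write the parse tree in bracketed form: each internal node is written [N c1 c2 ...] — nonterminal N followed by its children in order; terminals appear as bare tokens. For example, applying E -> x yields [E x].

[Seq [Seq [Seq [Seq [E a]] , [E id]] , [E x]] , [E x]]

Seq
Seq , E
Seq , E , E
Seq , E , E , E
E , E , E , E
a , E , E , E
a , id , E , E
a , id , x , E
a , id , x , x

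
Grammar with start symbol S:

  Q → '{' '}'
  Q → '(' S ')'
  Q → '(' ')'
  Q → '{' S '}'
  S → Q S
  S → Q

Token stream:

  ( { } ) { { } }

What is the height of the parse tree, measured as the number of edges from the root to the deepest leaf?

[S [Q ( [S [Q { }]] )] [S [Q { [S [Q { }]] }]]]

5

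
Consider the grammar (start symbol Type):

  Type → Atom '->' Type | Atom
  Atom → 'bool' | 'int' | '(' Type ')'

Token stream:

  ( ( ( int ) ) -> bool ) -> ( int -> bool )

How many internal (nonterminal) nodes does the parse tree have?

[Type [Atom ( [Type [Atom ( [Type [Atom ( [Type [Atom int]] )]] )] -> [Type [Atom bool]]] )] -> [Type [Atom ( [Type [Atom int] -> [Type [Atom bool]]] )]]]

16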